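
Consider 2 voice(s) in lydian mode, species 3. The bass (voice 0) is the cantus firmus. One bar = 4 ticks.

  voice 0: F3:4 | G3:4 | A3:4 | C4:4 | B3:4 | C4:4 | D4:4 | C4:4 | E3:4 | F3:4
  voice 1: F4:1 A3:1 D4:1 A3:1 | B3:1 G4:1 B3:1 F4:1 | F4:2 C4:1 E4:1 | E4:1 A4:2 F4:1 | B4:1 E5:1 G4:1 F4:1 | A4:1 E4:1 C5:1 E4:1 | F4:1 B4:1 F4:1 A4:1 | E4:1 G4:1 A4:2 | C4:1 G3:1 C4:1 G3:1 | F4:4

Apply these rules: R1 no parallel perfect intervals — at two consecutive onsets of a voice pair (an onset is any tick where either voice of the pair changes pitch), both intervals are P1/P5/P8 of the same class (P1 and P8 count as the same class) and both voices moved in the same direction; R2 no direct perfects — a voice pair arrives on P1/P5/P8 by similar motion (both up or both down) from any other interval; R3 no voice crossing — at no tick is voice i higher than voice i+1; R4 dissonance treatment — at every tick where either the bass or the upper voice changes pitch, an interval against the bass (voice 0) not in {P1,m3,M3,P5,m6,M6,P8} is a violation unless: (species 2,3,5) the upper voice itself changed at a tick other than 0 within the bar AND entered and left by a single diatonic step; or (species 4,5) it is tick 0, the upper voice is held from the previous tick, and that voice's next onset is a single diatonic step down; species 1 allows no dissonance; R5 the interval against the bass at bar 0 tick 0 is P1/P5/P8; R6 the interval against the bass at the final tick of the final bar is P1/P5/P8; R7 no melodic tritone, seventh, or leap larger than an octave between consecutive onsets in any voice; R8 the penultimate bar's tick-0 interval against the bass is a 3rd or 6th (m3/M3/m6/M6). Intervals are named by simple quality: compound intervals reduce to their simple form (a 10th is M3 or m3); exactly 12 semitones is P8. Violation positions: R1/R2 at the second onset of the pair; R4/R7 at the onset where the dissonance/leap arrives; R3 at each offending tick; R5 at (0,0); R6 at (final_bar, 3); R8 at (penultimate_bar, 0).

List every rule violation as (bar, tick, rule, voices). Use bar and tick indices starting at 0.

(1, 3, R4, (0, 1))
(1, 3, R7, (1,))
(3, 3, R4, (0, 1))
(4, 0, R7, (1,))
(4, 1, R4, (0, 1))
(4, 3, R4, (0, 1))
(6, 1, R7, (1,))
(6, 2, R7, (1,))
(9, 0, R2, (0, 1))
(9, 0, R7, (1,))

bar 0: v0=F3 v1=F4 downbeat P8
bar 1: v0=G3 v1=B3 downbeat M3
bar 2: v0=A3 v1=F4 downbeat m6
bar 3: v0=C4 v1=E4 downbeat M3
bar 4: v0=B3 v1=B4 downbeat P8
bar 5: v0=C4 v1=A4 downbeat M6
bar 6: v0=D4 v1=F4 downbeat m3
bar 7: v0=C4 v1=E4 downbeat M3
bar 8: v0=E3 v1=C4 downbeat m6
bar 9: v0=F3 v1=F4 downbeat P8
  -> R4 @ bar 1 tick 3 v(0, 1): G3/F4 m7 untreated
  -> R7 @ bar 1 tick 3 v(1,): B3->F4 leap 6st
  -> R4 @ bar 3 tick 3 v(0, 1): C4/F4 P4 untreated
  -> R7 @ bar 4 tick 0 v(1,): F4->B4 leap 6st
  -> R4 @ bar 4 tick 1 v(0, 1): B3/E5 P4 untreated
  -> R4 @ bar 4 tick 3 v(0, 1): B3/F4 TT untreated
  -> R7 @ bar 6 tick 1 v(1,): F4->B4 leap 6st
  -> R7 @ bar 6 tick 2 v(1,): B4->F4 leap 6st
  -> R2 @ bar 9 tick 0 v(0, 1): E3/G3 m3 -> F3/F4 P8 similar
  -> R7 @ bar 9 tick 0 v(1,): G3->F4 leap 10st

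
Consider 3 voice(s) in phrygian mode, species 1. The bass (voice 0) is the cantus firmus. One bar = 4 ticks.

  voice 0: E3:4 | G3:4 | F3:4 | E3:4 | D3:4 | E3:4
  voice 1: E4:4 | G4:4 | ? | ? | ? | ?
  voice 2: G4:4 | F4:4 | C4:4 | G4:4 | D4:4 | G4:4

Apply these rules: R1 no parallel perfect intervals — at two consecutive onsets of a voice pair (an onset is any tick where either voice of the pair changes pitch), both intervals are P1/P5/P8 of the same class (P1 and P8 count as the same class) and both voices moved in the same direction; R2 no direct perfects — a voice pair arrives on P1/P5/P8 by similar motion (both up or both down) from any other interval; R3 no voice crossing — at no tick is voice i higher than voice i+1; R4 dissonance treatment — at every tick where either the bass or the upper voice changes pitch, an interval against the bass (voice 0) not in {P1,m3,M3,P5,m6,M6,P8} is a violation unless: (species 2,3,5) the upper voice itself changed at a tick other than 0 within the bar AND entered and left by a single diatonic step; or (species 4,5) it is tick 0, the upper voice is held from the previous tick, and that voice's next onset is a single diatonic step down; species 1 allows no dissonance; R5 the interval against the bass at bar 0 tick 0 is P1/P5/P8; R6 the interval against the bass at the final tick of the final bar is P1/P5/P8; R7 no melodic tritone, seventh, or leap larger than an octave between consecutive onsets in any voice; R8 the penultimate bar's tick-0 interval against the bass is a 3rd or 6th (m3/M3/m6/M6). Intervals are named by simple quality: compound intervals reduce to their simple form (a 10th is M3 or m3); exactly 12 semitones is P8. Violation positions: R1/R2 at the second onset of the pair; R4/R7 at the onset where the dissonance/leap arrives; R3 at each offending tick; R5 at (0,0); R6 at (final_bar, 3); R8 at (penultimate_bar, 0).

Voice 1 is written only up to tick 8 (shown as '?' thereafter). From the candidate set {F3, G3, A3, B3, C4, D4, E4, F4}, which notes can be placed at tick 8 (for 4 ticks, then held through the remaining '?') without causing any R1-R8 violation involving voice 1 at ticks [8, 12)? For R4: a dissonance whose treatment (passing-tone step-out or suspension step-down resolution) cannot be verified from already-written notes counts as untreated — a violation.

{}

F3: violates R1,R2,R7
G3: violates R4
A3: violates R7
B3: violates R4
C4: violates R2
D4: violates R3
E4: violates R3,R4
F4: violates R1,R3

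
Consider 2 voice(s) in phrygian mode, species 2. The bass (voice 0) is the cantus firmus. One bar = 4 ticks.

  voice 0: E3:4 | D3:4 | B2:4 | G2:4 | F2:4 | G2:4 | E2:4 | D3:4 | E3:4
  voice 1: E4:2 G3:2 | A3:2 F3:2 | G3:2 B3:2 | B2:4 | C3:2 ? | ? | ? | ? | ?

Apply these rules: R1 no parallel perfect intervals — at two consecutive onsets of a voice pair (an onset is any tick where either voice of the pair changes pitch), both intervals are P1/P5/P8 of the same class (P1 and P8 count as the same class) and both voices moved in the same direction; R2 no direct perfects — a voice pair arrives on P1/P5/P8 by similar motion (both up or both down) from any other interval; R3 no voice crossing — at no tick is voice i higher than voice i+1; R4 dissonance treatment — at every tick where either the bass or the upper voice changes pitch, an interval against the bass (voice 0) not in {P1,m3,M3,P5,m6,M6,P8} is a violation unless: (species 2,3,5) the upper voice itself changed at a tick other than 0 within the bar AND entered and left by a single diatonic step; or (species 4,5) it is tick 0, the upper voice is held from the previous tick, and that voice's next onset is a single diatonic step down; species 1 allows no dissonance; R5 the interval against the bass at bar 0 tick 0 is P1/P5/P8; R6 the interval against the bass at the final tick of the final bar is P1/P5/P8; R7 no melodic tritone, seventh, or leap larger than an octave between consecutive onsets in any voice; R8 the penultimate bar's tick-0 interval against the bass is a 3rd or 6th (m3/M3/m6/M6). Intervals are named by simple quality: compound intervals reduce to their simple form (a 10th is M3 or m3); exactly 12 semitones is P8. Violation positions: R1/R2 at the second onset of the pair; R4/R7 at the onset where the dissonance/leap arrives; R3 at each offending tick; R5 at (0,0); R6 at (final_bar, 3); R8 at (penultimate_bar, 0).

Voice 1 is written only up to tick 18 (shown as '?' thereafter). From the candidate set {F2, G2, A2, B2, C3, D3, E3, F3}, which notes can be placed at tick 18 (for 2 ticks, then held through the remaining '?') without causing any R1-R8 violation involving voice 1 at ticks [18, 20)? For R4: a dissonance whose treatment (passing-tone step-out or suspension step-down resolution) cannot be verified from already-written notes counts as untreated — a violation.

{A2, C3, D3, F2, F3}

F2: legal
G2: violates R4
A2: legal
B2: violates R4
C3: legal
D3: legal
E3: violates R4
F3: legal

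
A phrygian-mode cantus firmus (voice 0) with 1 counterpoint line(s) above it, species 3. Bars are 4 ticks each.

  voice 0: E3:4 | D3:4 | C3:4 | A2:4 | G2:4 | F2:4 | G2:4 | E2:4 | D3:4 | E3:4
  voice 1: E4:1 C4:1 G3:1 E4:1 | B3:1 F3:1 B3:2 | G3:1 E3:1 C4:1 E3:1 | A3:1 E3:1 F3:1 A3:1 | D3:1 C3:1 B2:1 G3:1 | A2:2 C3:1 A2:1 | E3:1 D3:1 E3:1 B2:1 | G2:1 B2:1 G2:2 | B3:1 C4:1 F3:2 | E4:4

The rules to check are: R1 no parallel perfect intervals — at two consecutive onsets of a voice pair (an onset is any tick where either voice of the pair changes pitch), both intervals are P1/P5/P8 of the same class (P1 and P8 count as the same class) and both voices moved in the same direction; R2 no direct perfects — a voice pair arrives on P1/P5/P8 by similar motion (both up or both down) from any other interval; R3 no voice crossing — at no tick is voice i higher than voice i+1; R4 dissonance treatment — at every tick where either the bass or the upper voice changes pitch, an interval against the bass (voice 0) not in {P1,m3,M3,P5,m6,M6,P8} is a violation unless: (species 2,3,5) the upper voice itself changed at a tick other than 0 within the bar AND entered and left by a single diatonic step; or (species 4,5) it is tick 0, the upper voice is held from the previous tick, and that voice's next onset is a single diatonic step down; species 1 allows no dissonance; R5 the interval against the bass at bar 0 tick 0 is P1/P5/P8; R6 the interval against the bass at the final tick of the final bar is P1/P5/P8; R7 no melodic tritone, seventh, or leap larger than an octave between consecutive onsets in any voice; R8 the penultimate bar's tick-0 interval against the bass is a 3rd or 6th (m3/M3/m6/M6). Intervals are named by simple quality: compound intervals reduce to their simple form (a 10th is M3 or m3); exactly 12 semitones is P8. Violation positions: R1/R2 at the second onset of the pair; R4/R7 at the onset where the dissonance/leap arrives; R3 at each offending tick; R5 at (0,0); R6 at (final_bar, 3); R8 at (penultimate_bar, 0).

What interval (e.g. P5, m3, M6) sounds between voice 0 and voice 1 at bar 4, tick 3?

P8

voice 0=G2 voice 1=G3 -> P8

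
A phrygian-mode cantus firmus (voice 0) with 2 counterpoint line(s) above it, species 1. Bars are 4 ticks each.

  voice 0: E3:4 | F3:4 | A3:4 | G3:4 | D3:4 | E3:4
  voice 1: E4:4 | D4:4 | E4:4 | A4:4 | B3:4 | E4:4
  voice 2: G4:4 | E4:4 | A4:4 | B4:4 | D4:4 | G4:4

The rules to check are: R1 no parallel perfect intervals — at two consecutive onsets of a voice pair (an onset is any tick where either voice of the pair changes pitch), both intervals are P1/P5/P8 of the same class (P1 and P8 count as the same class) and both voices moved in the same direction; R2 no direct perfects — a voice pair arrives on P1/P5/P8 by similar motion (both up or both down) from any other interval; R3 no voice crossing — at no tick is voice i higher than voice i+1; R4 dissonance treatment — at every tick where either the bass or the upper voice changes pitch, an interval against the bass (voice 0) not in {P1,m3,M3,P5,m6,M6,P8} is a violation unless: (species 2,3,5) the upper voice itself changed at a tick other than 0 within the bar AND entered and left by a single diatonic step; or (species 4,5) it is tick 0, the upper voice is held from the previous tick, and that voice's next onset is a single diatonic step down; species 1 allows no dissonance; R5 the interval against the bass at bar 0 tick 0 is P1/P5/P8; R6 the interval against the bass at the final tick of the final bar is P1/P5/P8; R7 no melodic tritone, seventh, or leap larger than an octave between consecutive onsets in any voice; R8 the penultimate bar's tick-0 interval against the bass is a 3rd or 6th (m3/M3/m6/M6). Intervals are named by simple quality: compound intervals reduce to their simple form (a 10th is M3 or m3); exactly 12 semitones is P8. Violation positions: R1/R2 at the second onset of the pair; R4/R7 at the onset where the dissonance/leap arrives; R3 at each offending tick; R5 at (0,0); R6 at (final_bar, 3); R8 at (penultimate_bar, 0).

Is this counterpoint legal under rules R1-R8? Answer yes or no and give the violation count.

No (10 violations)

bar 0: v0=E3 v1=E4 v2=G4 (m3)
bar 1: v0=F3 v1=D4 v2=E4 (M7)
bar 2: v0=A3 v1=E4 v2=A4 (P8)
bar 3: v0=G3 v1=A4 v2=B4 (M3)
bar 4: v0=D3 v1=B3 v2=D4 (P8)
bar 5: v0=E3 v1=E4 v2=G4 (m3)
  R5 @ bar0.0: opens on m3
  R4 @ bar1.0: F3/E4 M7 untreated
  R2 @ bar2.0: F3/D4 M6 -> A3/E4 P5 similar
  R2 @ bar2.0: F3/E4 M7 -> A3/A4 P8 similar
  R4 @ bar3.0: G3/A4 M2 untreated
  R2 @ bar4.0: G3/B4 M3 -> D3/D4 P8 similar
  R7 @ bar4.0: A4->B3 leap 10st
  R8 @ bar4.0: penult P8 not 3rd/6th
  R2 @ bar5.0: D3/B3 M6 -> E3/E4 P8 similar
  R6 @ bar5.3: closes on m3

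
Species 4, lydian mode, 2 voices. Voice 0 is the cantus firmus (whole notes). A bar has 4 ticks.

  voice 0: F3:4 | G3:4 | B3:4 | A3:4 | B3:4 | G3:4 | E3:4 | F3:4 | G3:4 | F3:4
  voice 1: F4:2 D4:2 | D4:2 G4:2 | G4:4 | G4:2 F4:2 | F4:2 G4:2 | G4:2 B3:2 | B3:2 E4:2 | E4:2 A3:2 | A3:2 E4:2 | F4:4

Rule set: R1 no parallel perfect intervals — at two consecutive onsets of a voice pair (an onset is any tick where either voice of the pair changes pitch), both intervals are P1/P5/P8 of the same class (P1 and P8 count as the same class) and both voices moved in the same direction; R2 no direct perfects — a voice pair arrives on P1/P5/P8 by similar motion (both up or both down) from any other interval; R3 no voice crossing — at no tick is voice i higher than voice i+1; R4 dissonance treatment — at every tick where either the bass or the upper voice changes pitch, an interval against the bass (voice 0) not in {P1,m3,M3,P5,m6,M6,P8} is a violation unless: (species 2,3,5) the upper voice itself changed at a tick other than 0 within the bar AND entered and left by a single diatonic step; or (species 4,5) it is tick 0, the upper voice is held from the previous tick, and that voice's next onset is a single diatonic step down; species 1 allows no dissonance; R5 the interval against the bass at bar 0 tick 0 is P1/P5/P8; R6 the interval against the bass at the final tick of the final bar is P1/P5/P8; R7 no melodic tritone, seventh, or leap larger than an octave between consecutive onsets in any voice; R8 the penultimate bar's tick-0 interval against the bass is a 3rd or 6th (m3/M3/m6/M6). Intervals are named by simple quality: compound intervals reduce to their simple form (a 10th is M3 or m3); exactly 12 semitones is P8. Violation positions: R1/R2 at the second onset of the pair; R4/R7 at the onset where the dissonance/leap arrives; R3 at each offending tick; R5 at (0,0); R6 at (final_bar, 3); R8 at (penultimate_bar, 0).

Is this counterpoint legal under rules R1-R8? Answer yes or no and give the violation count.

bar 0: v0=F3 v1=F4 (P8)
bar 1: v0=G3 v1=D4 (P5)
bar 2: v0=B3 v1=G4 (m6)
bar 3: v0=A3 v1=G4 (m7)
bar 4: v0=B3 v1=F4 (TT)
bar 5: v0=G3 v1=G4 (P8)
bar 6: v0=E3 v1=B3 (P5)
bar 7: v0=F3 v1=E4 (M7)
bar 8: v0=G3 v1=A3 (M2)
bar 9: v0=F3 v1=F4 (P8)
  R4 @ bar4.0: B3/F4 TT untreated
  R4 @ bar7.0: F3/E4 M7 untreated
  R4 @ bar8.0: G3/A3 M2 untreated
  R8 @ bar8.0: penult M2 not 3rd/6th

No (4 violations)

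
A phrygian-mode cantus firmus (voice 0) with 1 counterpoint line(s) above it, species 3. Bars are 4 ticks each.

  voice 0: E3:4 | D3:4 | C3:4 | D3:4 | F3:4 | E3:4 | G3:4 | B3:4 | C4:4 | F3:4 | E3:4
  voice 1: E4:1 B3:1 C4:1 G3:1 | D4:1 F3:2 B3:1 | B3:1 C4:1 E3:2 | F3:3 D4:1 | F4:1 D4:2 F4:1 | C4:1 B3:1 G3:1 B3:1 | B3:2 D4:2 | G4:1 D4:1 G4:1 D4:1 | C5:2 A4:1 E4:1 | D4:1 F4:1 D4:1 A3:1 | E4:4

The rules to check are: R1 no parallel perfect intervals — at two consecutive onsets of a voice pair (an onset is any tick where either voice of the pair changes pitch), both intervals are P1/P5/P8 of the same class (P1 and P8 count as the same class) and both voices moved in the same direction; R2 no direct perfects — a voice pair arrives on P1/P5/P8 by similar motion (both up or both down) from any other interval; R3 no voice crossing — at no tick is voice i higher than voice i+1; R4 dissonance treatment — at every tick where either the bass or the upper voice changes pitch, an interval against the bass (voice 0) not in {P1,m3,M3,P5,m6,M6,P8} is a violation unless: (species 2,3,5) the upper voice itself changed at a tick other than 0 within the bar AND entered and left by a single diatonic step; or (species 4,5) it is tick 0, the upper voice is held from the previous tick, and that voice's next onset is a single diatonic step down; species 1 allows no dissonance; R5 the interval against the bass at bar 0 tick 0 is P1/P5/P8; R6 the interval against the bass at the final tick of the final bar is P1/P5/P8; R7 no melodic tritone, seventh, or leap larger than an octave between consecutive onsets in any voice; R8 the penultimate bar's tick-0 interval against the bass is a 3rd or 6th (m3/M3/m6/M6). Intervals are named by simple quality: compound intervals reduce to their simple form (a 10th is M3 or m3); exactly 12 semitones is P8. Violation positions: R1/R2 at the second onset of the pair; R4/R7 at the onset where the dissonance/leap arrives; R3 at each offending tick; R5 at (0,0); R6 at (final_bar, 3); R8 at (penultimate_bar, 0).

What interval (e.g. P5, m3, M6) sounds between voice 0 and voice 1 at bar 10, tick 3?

voice 0=E3 voice 1=E4 -> P8

P8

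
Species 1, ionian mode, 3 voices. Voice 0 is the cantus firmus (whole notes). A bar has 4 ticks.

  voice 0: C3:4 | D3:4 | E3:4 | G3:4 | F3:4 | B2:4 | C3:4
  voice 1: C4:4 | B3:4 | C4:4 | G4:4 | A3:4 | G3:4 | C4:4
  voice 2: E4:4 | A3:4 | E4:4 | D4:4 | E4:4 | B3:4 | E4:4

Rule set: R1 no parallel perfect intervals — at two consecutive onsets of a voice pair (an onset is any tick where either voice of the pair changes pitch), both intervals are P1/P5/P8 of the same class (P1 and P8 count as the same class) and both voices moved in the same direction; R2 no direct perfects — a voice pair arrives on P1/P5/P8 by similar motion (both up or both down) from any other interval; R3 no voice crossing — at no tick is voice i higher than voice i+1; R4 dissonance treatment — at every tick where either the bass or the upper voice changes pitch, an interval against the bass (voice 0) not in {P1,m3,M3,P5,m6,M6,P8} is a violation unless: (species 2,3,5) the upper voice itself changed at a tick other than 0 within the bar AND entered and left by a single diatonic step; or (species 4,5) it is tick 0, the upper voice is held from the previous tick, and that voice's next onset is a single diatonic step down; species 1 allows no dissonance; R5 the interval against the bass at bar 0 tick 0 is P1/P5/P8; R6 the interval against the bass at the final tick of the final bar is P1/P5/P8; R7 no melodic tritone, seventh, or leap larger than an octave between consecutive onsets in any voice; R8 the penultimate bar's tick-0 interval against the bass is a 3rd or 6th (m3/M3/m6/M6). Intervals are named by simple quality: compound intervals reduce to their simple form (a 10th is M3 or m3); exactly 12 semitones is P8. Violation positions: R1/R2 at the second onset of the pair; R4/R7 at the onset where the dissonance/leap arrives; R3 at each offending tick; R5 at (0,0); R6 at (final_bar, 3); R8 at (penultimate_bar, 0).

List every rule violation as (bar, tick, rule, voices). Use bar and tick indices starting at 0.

(0, 0, R5, (0, 2))
(1, 0, R3, (1, 2))
(1, 1, R3, (1, 2))
(1, 2, R3, (1, 2))
(1, 3, R3, (1, 2))
(2, 0, R2, (0, 2))
(3, 0, R2, (0, 1))
(3, 0, R3, (1, 2))
(3, 1, R3, (1, 2))
(3, 2, R3, (1, 2))
(3, 3, R3, (1, 2))
(4, 0, R4, (0, 2))
(4, 0, R7, (1,))
(5, 0, R2, (0, 2))
(5, 0, R7, (0,))
(5, 0, R8, (0, 2))
(6, 0, R2, (0, 1))
(6, 3, R6, (0, 2))

bar 0: v0=C3 v1=C4 v2=E4 downbeat M3
bar 1: v0=D3 v1=B3 v2=A3 downbeat P5
bar 2: v0=E3 v1=C4 v2=E4 downbeat P8
bar 3: v0=G3 v1=G4 v2=D4 downbeat P5
bar 4: v0=F3 v1=A3 v2=E4 downbeat M7
bar 5: v0=B2 v1=G3 v2=B3 downbeat P8
bar 6: v0=C3 v1=C4 v2=E4 downbeat M3
  -> R5 @ bar 0 tick 0 v(0, 2): opens on M3
  -> R3 @ bar 1 tick 0 v(1, 2): B3 above A3
  -> R3 @ bar 1 tick 1 v(1, 2): B3 above A3
  -> R3 @ bar 1 tick 2 v(1, 2): B3 above A3
  -> R3 @ bar 1 tick 3 v(1, 2): B3 above A3
  -> R2 @ bar 2 tick 0 v(0, 2): D3/A3 P5 -> E3/E4 P8 similar
  -> R2 @ bar 3 tick 0 v(0, 1): E3/C4 m6 -> G3/G4 P8 similar
  -> R3 @ bar 3 tick 0 v(1, 2): G4 above D4
  -> R3 @ bar 3 tick 1 v(1, 2): G4 above D4
  -> R3 @ bar 3 tick 2 v(1, 2): G4 above D4
  -> R3 @ bar 3 tick 3 v(1, 2): G4 above D4
  -> R4 @ bar 4 tick 0 v(0, 2): F3/E4 M7 untreated
  -> R7 @ bar 4 tick 0 v(1,): G4->A3 leap 10st
  -> R2 @ bar 5 tick 0 v(0, 2): F3/E4 M7 -> B2/B3 P8 similar
  -> R7 @ bar 5 tick 0 v(0,): F3->B2 leap 6st
  -> R8 @ bar 5 tick 0 v(0, 2): penult P8 not 3rd/6th
  -> R2 @ bar 6 tick 0 v(0, 1): B2/G3 m6 -> C3/C4 P8 similar
  -> R6 @ bar 6 tick 3 v(0, 2): closes on M3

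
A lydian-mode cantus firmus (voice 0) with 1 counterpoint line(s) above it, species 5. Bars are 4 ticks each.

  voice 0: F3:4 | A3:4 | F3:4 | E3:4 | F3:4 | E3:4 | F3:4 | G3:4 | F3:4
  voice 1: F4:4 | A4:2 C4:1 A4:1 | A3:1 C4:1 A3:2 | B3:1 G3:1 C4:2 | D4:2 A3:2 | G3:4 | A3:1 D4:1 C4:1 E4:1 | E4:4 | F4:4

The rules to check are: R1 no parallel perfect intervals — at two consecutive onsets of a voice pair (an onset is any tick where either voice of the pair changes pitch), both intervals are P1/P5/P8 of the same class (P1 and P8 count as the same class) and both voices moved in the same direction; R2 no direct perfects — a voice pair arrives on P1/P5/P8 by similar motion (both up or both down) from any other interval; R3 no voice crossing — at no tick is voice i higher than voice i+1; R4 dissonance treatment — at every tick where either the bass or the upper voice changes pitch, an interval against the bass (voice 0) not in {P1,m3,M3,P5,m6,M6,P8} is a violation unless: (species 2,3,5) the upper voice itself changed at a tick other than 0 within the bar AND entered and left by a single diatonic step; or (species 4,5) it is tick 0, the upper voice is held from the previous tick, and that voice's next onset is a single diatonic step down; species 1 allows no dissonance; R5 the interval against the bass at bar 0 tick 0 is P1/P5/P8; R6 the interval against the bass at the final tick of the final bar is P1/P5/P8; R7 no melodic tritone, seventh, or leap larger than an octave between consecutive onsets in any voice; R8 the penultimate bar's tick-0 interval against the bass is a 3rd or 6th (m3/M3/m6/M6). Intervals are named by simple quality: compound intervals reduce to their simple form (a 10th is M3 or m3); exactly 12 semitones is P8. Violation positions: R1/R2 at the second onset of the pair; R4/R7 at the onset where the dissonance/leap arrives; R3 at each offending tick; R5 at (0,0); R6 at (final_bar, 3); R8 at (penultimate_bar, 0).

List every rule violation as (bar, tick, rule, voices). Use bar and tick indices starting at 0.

bar 0: v0=F3 v1=F4 downbeat P8
bar 1: v0=A3 v1=A4 downbeat P8
bar 2: v0=F3 v1=A3 downbeat M3
bar 3: v0=E3 v1=B3 downbeat P5
bar 4: v0=F3 v1=D4 downbeat M6
bar 5: v0=E3 v1=G3 downbeat m3
bar 6: v0=F3 v1=A3 downbeat M3
bar 7: v0=G3 v1=E4 downbeat M6
bar 8: v0=F3 v1=F4 downbeat P8
  -> R1 @ bar 1 tick 0 v(0, 1): F3/F4 P8 -> A3/A4 P8 similar
  -> R4 @ bar 6 tick 3 v(0, 1): F3/E4 M7 untreated

(1, 0, R1, (0, 1))
(6, 3, R4, (0, 1))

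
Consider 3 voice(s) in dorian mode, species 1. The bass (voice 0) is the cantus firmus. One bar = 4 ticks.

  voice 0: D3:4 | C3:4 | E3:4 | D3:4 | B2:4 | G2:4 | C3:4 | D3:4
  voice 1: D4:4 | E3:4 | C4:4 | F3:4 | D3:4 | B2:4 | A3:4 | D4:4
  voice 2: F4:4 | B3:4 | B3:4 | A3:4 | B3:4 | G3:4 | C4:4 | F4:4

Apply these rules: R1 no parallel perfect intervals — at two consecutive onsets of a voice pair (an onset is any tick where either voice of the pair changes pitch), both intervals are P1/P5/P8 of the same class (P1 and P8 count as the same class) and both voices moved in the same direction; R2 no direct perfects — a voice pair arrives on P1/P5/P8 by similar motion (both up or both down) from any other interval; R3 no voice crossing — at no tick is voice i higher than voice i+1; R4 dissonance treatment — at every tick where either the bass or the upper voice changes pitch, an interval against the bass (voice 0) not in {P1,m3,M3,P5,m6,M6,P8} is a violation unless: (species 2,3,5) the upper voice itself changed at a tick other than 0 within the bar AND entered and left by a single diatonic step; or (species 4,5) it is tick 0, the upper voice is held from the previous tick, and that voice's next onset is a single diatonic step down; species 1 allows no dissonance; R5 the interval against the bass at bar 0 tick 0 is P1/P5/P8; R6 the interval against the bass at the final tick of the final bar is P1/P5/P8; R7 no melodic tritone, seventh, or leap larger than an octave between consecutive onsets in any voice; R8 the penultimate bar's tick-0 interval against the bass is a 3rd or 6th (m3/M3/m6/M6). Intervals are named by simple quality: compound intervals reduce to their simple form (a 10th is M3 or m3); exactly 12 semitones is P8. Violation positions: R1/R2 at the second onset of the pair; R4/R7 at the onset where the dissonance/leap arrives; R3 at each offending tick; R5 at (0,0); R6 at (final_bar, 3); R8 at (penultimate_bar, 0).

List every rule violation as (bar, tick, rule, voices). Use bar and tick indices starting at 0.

(0, 0, R5, (0, 2))
(1, 0, R2, (1, 2))
(1, 0, R4, (0, 2))
(1, 0, R7, (1,))
(1, 0, R7, (2,))
(2, 0, R3, (1, 2))
(2, 1, R3, (1, 2))
(2, 2, R3, (1, 2))
(2, 3, R3, (1, 2))
(3, 0, R1, (0, 2))
(5, 0, R1, (0, 2))
(6, 0, R1, (0, 2))
(6, 0, R7, (1,))
(6, 0, R8, (0, 2))
(7, 0, R2, (0, 1))
(7, 3, R6, (0, 2))

bar 0: v0=D3 v1=D4 v2=F4 downbeat m3
bar 1: v0=C3 v1=E3 v2=B3 downbeat M7
bar 2: v0=E3 v1=C4 v2=B3 downbeat P5
bar 3: v0=D3 v1=F3 v2=A3 downbeat P5
bar 4: v0=B2 v1=D3 v2=B3 downbeat P8
bar 5: v0=G2 v1=B2 v2=G3 downbeat P8
bar 6: v0=C3 v1=A3 v2=C4 downbeat P8
bar 7: v0=D3 v1=D4 v2=F4 downbeat m3
  -> R5 @ bar 0 tick 0 v(0, 2): opens on m3
  -> R2 @ bar 1 tick 0 v(1, 2): D4/F4 m3 -> E3/B3 P5 similar
  -> R4 @ bar 1 tick 0 v(0, 2): C3/B3 M7 untreated
  -> R7 @ bar 1 tick 0 v(1,): D4->E3 leap 10st
  -> R7 @ bar 1 tick 0 v(2,): F4->B3 leap 6st
  -> R3 @ bar 2 tick 0 v(1, 2): C4 above B3
  -> R3 @ bar 2 tick 1 v(1, 2): C4 above B3
  -> R3 @ bar 2 tick 2 v(1, 2): C4 above B3
  -> R3 @ bar 2 tick 3 v(1, 2): C4 above B3
  -> R1 @ bar 3 tick 0 v(0, 2): E3/B3 P5 -> D3/A3 P5 similar
  -> R1 @ bar 5 tick 0 v(0, 2): B2/B3 P8 -> G2/G3 P8 similar
  -> R1 @ bar 6 tick 0 v(0, 2): G2/G3 P8 -> C3/C4 P8 similar
  -> R7 @ bar 6 tick 0 v(1,): B2->A3 leap 10st
  -> R8 @ bar 6 tick 0 v(0, 2): penult P8 not 3rd/6th
  -> R2 @ bar 7 tick 0 v(0, 1): C3/A3 M6 -> D3/D4 P8 similar
  -> R6 @ bar 7 tick 3 v(0, 2): closes on m3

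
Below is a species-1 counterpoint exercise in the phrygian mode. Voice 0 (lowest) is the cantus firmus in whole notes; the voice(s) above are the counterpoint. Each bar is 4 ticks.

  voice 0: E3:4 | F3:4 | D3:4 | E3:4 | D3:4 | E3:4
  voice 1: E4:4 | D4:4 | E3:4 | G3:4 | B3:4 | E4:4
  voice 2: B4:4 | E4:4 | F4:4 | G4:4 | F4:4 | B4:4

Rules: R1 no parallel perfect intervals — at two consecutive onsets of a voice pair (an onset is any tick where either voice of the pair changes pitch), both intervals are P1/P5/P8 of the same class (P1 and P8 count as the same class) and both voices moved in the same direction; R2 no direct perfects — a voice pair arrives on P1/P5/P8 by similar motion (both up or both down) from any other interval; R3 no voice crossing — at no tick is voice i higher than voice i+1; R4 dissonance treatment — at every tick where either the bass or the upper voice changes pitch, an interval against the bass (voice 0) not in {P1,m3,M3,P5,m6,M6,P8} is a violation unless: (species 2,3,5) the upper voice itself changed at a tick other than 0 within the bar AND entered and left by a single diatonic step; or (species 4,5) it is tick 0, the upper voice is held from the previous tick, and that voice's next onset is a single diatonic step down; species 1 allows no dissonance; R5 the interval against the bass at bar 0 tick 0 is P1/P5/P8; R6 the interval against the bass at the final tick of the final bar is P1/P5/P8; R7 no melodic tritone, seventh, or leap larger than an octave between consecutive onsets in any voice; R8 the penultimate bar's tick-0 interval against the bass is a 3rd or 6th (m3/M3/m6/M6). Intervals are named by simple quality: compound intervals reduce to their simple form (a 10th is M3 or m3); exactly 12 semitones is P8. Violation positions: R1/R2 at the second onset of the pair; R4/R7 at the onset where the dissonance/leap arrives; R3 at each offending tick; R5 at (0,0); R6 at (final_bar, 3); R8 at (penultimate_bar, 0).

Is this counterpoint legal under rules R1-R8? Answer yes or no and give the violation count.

bar 0: v0=E3 v1=E4 v2=B4 (P5)
bar 1: v0=F3 v1=D4 v2=E4 (M7)
bar 2: v0=D3 v1=E3 v2=F4 (m3)
bar 3: v0=E3 v1=G3 v2=G4 (m3)
bar 4: v0=D3 v1=B3 v2=F4 (m3)
bar 5: v0=E3 v1=E4 v2=B4 (P5)
  R4 @ bar1.0: F3/E4 M7 untreated
  R4 @ bar2.0: D3/E3 M2 untreated
  R7 @ bar2.0: D4->E3 leap 10st
  R2 @ bar3.0: E3/F4 m2 -> G3/G4 P8 similar
  R2 @ bar5.0: D3/B3 M6 -> E3/E4 P8 similar
  R2 @ bar5.0: D3/F4 m3 -> E3/B4 P5 similar
  R2 @ bar5.0: B3/F4 TT -> E4/B4 P5 similar
  R7 @ bar5.0: F4->B4 leap 6st

No (8 violations)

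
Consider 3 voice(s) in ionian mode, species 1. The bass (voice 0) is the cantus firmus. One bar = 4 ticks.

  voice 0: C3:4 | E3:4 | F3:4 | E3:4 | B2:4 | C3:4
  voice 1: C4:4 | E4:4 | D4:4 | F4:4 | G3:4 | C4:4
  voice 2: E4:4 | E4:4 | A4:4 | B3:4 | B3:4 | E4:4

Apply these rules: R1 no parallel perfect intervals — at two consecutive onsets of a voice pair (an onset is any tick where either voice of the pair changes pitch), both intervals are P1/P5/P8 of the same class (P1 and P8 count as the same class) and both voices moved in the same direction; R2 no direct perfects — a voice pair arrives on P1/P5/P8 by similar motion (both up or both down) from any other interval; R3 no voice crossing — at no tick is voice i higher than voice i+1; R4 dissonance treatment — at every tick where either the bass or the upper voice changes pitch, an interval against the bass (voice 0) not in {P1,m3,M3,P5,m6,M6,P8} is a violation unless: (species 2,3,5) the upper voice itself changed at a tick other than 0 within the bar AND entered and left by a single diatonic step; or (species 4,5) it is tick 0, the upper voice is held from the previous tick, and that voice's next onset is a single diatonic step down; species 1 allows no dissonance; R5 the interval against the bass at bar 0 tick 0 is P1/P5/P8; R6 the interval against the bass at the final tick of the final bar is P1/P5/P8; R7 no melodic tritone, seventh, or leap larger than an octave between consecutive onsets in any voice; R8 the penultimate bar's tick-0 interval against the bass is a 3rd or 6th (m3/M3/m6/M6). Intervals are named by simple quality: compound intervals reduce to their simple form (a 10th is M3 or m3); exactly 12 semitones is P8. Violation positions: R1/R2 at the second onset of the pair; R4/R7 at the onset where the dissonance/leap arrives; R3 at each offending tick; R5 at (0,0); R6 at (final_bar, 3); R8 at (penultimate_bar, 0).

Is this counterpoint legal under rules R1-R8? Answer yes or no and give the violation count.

No (13 violations)

bar 0: v0=C3 v1=C4 v2=E4 (M3)
bar 1: v0=E3 v1=E4 v2=E4 (P8)
bar 2: v0=F3 v1=D4 v2=A4 (M3)
bar 3: v0=E3 v1=F4 v2=B3 (P5)
bar 4: v0=B2 v1=G3 v2=B3 (P8)
bar 5: v0=C3 v1=C4 v2=E4 (M3)
  R5 @ bar0.0: opens on M3
  R1 @ bar1.0: C3/C4 P8 -> E3/E4 P8 similar
  R2 @ bar3.0: F3/A4 M3 -> E3/B3 P5 similar
  R3 @ bar3.0: F4 above B3
  R4 @ bar3.0: E3/F4 m2 untreated
  R7 @ bar3.0: A4->B3 leap 10st
  R3 @ bar3.1: F4 above B3
  R3 @ bar3.2: F4 above B3
  R3 @ bar3.3: F4 above B3
  R7 @ bar4.0: F4->G3 leap 10st
  R8 @ bar4.0: penult P8 not 3rd/6th
  R2 @ bar5.0: B2/G3 m6 -> C3/C4 P8 similar
  R6 @ bar5.3: closes on M3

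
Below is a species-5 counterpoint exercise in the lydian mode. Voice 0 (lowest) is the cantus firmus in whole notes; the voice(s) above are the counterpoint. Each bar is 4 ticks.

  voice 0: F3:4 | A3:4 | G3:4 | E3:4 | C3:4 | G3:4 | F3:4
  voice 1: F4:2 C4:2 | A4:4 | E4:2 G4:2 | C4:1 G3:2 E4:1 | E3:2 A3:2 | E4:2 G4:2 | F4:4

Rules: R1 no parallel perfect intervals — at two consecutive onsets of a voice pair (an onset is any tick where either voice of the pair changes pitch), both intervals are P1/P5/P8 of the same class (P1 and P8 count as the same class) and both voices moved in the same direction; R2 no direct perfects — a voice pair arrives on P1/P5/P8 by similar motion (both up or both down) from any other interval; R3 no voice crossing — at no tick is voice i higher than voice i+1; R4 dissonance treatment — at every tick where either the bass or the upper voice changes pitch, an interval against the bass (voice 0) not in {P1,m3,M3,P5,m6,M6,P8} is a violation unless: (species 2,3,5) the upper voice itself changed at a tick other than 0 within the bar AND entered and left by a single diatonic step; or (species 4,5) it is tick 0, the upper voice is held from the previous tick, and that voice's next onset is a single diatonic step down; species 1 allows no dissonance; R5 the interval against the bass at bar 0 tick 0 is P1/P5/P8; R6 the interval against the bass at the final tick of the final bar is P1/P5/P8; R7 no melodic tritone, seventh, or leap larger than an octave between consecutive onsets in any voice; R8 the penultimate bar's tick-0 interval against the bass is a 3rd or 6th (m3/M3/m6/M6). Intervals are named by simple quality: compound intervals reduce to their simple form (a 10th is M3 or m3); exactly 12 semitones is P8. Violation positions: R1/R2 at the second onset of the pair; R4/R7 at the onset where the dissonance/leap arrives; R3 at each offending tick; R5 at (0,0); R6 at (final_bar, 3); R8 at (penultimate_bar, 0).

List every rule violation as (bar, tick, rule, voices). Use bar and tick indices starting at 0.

(1, 0, R2, (0, 1))
(6, 0, R1, (0, 1))

bar 0: v0=F3 v1=F4 downbeat P8
bar 1: v0=A3 v1=A4 downbeat P8
bar 2: v0=G3 v1=E4 downbeat M6
bar 3: v0=E3 v1=C4 downbeat m6
bar 4: v0=C3 v1=E3 downbeat M3
bar 5: v0=G3 v1=E4 downbeat M6
bar 6: v0=F3 v1=F4 downbeat P8
  -> R2 @ bar 1 tick 0 v(0, 1): F3/C4 P5 -> A3/A4 P8 similar
  -> R1 @ bar 6 tick 0 v(0, 1): G3/G4 P8 -> F3/F4 P8 similar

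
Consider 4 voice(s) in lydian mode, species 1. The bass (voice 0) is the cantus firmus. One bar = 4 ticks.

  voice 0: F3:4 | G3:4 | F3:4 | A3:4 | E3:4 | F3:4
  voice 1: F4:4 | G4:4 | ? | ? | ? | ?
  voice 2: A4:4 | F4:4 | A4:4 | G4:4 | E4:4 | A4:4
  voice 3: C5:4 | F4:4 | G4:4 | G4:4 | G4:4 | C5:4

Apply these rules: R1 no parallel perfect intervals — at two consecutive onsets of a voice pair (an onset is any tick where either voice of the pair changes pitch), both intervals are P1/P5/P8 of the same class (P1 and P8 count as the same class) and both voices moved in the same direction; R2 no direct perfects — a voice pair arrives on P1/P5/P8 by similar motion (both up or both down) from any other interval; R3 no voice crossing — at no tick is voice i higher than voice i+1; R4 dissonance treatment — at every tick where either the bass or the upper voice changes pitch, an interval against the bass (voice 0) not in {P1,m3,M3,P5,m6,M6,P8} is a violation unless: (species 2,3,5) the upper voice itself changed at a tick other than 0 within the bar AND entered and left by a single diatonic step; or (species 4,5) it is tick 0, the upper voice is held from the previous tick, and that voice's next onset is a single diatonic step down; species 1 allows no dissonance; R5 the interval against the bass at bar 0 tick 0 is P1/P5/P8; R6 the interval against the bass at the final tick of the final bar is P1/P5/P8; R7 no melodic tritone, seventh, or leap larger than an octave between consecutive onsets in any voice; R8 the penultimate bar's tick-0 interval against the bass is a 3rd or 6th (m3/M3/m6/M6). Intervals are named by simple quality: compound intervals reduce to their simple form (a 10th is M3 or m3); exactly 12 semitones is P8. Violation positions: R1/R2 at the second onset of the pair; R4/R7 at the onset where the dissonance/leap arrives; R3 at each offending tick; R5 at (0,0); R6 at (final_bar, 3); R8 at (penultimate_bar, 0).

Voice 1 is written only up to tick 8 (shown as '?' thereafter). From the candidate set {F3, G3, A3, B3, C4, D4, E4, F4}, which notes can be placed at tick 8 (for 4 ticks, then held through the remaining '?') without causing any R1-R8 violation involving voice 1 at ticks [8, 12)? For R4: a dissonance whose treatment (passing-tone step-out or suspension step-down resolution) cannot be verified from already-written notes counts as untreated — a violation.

{D4}

F3: violates R1,R7
G3: violates R4
A3: violates R7
B3: violates R4
C4: violates R2
D4: legal
E4: violates R4
F4: violates R1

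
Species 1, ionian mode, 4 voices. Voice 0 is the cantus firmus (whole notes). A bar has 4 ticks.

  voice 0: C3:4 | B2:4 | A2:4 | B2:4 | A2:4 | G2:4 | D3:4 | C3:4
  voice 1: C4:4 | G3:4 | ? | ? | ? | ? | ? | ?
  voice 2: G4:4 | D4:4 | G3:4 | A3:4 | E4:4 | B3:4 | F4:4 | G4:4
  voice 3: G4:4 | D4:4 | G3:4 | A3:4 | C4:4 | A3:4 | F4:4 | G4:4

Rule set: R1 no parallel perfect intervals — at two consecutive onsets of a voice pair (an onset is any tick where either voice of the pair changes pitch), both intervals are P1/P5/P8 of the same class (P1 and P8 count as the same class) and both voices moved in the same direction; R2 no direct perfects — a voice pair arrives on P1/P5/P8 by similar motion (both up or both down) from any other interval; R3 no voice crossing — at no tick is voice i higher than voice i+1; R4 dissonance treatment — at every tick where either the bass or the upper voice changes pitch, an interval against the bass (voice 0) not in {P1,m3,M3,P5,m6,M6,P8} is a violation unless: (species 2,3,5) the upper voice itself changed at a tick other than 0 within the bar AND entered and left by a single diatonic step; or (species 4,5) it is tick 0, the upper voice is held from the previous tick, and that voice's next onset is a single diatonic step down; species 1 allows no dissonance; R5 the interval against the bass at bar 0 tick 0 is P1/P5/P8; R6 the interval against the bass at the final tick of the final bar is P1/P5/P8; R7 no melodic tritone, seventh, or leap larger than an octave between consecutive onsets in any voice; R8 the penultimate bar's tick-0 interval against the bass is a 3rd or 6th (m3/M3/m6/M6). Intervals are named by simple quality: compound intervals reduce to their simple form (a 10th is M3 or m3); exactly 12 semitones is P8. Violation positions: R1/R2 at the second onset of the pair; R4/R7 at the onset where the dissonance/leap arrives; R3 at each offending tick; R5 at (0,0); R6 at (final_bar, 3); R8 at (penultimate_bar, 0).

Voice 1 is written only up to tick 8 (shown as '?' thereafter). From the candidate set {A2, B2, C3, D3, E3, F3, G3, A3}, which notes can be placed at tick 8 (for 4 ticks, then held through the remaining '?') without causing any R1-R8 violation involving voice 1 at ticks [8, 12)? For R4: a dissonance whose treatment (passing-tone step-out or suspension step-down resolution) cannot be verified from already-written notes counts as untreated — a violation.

A2: violates R2,R7
B2: violates R4
C3: violates R1
D3: violates R4
E3: violates R2
F3: legal
G3: violates R4
A3: violates R3

{F3}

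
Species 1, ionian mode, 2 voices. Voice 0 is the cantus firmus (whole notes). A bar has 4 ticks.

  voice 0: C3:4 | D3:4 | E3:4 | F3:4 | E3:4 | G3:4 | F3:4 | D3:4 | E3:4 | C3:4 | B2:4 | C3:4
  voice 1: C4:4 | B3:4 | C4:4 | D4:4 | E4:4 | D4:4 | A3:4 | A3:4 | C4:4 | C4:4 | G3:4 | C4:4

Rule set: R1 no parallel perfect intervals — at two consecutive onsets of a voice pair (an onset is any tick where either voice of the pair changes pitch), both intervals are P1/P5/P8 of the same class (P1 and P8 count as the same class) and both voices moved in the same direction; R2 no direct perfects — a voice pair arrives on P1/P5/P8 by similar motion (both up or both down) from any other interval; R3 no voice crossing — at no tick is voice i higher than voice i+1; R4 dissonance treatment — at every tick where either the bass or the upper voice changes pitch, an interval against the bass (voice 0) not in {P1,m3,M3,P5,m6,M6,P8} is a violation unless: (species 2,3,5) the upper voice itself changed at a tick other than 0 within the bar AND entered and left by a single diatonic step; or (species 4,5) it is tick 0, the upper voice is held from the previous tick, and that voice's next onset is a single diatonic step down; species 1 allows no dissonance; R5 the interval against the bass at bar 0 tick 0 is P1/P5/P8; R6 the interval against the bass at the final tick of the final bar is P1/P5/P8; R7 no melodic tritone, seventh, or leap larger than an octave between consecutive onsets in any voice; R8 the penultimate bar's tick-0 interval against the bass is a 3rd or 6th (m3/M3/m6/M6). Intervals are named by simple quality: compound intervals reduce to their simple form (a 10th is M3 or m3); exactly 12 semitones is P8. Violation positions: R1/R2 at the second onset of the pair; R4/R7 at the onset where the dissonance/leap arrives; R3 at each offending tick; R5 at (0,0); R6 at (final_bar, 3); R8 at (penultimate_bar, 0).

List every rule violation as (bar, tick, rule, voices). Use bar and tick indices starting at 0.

bar 0: v0=C3 v1=C4 downbeat P8
bar 1: v0=D3 v1=B3 downbeat M6
bar 2: v0=E3 v1=C4 downbeat m6
bar 3: v0=F3 v1=D4 downbeat M6
bar 4: v0=E3 v1=E4 downbeat P8
bar 5: v0=G3 v1=D4 downbeat P5
bar 6: v0=F3 v1=A3 downbeat M3
bar 7: v0=D3 v1=A3 downbeat P5
bar 8: v0=E3 v1=C4 downbeat m6
bar 9: v0=C3 v1=C4 downbeat P8
bar 10: v0=B2 v1=G3 downbeat m6
bar 11: v0=C3 v1=C4 downbeat P8
  -> R2 @ bar 11 tick 0 v(0, 1): B2/G3 m6 -> C3/C4 P8 similar

(11, 0, R2, (0, 1))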